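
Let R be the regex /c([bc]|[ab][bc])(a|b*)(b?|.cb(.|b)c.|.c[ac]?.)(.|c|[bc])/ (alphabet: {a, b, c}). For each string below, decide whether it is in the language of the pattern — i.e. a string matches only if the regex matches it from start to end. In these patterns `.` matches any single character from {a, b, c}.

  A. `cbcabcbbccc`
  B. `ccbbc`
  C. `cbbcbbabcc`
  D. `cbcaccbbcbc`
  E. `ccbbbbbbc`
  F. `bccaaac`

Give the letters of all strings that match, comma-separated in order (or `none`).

A → match
B → match
C → no match
D → match
E → match
F → no match — must start with `c`

A, B, D, E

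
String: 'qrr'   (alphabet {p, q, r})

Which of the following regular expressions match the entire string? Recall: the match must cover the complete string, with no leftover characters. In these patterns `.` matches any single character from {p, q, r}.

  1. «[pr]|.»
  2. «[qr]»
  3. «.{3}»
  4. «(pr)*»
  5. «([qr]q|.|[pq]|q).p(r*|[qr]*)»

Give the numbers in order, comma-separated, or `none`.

1 → no match
2 → no match
3 → match
4 → no match
5 → no match

3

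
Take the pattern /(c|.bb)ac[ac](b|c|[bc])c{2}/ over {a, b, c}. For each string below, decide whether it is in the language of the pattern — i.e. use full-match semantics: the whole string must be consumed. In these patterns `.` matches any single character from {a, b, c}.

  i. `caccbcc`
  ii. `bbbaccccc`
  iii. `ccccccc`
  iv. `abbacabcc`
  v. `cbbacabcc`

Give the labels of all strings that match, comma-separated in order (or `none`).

i → match
ii → match
iii → no match
iv → match
v → match

i, ii, iv, v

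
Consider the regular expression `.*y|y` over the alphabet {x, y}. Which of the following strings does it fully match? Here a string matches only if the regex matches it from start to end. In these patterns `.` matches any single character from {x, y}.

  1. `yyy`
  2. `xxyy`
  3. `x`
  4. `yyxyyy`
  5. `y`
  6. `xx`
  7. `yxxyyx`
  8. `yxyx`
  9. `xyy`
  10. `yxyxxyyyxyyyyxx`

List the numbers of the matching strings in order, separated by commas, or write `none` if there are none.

1 → match
2 → match
3 → no match — must end with `y`
4 → match
5 → match
6 → no match — must end with `y`
7 → no match — must end with `y`
8 → no match — must end with `y`
9 → match
10 → no match — must end with `y`

1, 2, 4, 5, 9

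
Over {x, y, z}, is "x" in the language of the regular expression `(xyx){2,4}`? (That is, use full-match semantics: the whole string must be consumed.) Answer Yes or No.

No

Every match must start with "xyx", but "x" does not.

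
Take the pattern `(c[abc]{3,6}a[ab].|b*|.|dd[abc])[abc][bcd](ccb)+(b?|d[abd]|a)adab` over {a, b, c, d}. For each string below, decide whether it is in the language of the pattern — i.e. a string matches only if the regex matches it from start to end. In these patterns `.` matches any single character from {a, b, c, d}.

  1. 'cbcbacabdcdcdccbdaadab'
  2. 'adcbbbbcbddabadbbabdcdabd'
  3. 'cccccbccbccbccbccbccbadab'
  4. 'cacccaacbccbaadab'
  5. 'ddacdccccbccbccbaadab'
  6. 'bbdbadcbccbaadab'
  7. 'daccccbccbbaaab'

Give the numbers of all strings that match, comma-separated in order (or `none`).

1 → no match
2 → no match — must end with 'adab'
3 → match
4 → no match
5 → no match
6 → no match
7 → no match — must end with 'adab'

3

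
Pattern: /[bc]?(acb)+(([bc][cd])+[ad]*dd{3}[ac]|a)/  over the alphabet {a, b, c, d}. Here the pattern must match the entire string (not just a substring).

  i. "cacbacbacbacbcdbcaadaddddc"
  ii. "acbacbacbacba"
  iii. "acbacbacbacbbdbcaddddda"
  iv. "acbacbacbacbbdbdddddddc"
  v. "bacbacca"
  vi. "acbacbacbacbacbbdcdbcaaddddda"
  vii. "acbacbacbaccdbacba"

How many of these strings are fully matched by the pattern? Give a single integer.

5

i → match
ii → match
iii → match
iv → match
v → no match
vi → match
vii → no match
Total matched: 5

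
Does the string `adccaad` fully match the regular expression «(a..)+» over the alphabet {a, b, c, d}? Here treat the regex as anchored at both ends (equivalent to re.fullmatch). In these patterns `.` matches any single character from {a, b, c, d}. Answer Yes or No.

No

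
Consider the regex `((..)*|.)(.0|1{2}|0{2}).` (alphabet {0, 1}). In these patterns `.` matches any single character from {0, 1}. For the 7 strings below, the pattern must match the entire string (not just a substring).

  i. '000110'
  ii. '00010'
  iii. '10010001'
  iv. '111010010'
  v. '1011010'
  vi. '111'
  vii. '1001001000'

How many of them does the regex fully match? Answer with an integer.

i → no match
ii → no match
iii → no match
iv → no match
v → no match
vi → match
vii → no match
Total matched: 1

1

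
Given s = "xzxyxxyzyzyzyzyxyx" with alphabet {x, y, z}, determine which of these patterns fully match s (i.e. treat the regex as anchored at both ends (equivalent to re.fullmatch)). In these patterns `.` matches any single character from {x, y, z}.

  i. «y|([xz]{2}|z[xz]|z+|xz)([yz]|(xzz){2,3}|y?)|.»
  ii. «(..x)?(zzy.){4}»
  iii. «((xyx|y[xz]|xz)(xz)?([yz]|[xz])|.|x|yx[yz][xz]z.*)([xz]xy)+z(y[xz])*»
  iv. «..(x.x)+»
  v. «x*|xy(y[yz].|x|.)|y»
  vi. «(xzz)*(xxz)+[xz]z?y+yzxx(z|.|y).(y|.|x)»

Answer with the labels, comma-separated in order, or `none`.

i → no match
ii → no match
iii → match
iv → no match
v → no match
vi → no match

iii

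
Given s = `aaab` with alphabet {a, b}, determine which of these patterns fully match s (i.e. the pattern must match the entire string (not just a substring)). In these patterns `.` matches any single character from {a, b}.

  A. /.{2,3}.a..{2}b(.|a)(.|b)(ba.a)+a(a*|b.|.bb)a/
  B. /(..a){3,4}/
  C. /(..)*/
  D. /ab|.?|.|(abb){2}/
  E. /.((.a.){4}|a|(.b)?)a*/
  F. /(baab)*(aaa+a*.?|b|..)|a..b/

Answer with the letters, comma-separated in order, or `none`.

C, F

A → no match — must end with `a`
B → no match — must end with `a`
C → match
D → no match
E → no match
F → match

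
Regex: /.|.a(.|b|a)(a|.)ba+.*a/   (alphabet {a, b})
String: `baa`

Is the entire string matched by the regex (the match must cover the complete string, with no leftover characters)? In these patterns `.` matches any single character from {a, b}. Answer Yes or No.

No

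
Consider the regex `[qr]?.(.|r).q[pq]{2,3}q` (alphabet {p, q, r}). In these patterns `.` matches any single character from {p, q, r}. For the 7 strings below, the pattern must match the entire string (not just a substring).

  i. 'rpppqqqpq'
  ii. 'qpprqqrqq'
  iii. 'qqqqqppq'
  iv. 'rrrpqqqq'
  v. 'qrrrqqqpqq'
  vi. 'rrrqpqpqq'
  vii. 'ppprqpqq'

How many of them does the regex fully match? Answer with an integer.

3

i → match
ii → no match
iii → match
iv → match
v → no match
vi → no match
vii → no match
Total matched: 3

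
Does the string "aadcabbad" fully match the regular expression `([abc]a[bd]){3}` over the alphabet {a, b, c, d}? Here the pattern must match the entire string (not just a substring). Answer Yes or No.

Yes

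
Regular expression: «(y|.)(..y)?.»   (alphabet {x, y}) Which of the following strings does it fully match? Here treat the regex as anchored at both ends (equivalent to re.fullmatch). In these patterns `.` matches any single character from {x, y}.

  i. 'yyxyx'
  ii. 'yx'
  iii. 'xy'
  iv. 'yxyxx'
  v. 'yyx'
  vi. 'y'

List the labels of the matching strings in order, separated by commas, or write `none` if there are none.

i, ii, iii

i → match
ii → match
iii → match
iv → no match
v → no match
vi → no match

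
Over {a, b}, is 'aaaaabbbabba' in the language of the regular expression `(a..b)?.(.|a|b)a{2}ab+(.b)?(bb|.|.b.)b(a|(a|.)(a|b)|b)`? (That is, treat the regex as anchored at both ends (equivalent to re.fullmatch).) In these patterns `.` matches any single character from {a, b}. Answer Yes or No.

Yes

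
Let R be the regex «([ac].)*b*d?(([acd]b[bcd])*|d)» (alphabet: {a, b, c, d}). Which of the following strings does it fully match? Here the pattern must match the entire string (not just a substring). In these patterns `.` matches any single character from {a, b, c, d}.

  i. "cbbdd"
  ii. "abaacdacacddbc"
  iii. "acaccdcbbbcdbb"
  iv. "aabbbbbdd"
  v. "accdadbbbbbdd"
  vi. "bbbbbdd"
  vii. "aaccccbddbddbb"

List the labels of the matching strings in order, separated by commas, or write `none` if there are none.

i. "cbbdd" → match
ii → match
iii → no match
iv. "aabbbbbdd" → match
v → match
vi. "bbbbbdd" → match
vii → match

i, ii, iv, v, vi, vii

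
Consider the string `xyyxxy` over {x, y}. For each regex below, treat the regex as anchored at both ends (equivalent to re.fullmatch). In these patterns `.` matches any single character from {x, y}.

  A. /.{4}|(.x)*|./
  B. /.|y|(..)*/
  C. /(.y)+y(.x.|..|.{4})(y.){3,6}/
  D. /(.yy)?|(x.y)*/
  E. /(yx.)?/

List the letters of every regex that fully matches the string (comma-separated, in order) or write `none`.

A → no match
B → match
C → no match
D → match
E → no match

B, D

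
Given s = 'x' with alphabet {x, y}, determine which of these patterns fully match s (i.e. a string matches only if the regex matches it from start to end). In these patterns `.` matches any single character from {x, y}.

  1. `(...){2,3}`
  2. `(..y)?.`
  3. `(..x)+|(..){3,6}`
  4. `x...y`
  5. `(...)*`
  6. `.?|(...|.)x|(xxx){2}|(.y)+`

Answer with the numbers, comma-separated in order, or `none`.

1 → no match
2 → match
3 → no match
4 → no match — must end with 'y'
5 → no match
6 → match

2, 6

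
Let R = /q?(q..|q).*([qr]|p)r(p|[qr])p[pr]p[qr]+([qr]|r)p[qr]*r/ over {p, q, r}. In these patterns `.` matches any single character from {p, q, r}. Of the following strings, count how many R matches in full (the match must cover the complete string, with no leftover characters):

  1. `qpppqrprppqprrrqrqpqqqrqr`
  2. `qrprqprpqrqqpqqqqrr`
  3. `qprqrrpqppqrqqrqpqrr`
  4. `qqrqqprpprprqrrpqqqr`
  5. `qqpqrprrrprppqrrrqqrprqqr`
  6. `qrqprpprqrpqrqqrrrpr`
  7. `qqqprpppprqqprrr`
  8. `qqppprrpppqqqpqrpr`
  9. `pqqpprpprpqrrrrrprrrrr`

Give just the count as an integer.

3

1 → no match
2 → match
3 → no match
4 → match
5 → no match
6 → no match
7 → match
8 → no match
9 → no match
Total matched: 3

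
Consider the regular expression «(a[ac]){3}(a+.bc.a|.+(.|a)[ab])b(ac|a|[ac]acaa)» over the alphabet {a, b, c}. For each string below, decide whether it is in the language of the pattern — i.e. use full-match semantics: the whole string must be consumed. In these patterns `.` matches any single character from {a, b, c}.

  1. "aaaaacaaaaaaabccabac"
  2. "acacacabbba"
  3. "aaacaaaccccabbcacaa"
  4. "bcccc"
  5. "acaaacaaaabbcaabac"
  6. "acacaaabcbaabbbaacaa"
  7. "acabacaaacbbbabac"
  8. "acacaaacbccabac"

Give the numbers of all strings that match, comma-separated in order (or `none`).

1 → match
2 → match
3 → match
4 → no match — must start with "a"
5 → match
6 → match
7 → no match
8 → match

1, 2, 3, 5, 6, 8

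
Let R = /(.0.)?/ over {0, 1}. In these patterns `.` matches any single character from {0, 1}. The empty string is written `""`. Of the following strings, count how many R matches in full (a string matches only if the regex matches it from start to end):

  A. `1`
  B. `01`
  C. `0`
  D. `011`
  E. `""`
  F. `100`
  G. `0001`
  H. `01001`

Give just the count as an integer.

A → no match
B → no match
C → no match
D → no match
E → match
F → match
G → no match
H → no match
Total matched: 2

2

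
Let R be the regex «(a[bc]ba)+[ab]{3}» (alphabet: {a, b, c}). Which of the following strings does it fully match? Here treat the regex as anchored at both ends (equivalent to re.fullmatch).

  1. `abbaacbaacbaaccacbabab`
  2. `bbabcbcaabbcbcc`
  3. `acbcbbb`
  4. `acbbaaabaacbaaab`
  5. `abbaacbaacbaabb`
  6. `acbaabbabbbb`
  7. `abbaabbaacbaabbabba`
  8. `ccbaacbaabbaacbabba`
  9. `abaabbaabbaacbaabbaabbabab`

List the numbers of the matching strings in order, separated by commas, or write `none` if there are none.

1 → no match
2 → no match — must start with `a`
3 → no match
4 → no match
5 → match
6 → no match
7 → match
8 → no match — must start with `a`
9 → no match

5, 7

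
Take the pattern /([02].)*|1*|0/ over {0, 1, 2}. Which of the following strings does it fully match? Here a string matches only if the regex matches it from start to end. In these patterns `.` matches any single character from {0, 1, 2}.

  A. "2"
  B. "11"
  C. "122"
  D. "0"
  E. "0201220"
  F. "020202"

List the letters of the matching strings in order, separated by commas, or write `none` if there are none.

A → no match
B → match
C → no match
D → match
E → no match
F → match

B, D, F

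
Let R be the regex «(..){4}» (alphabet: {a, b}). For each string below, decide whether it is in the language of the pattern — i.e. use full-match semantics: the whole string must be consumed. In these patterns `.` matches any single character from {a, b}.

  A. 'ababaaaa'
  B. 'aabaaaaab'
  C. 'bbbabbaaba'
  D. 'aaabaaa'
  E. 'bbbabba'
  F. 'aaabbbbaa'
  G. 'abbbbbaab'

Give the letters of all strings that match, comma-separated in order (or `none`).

A → match
B → no match
C → no match
D → no match
E → no match
F → no match
G → no match

A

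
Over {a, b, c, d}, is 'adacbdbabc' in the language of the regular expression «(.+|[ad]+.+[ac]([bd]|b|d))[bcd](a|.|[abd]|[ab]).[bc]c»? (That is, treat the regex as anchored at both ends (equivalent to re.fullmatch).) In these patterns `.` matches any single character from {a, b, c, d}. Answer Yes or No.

Yes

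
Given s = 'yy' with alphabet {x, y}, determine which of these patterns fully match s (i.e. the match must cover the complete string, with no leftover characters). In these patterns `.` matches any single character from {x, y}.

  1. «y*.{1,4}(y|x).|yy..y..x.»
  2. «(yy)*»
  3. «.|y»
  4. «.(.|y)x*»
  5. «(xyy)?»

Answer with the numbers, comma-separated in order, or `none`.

1 → no match
2 → match
3 → no match
4 → match
5 → no match

2, 4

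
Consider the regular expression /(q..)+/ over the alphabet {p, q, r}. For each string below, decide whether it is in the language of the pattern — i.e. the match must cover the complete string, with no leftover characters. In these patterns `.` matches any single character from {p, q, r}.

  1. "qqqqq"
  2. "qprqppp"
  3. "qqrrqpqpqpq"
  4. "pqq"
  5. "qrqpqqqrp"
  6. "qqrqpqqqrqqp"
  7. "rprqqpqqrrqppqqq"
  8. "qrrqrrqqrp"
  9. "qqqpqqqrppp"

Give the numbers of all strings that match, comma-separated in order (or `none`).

6

1 → no match
2 → no match
3 → no match
4 → no match — must start with "q"
5 → no match
6 → match
7 → no match — must start with "q"
8 → no match
9 → no match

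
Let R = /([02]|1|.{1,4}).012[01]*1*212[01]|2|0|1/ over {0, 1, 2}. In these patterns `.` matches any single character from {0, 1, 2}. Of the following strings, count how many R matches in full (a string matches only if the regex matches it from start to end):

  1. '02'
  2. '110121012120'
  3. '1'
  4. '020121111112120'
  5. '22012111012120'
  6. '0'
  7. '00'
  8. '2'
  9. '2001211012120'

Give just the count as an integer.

1 → no match
2 → match
3 → match
4 → match
5 → match
6 → match
7 → no match
8 → match
9 → match
Total matched: 7

7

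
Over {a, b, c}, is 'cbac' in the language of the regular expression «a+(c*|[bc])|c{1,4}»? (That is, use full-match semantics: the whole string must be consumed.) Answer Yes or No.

No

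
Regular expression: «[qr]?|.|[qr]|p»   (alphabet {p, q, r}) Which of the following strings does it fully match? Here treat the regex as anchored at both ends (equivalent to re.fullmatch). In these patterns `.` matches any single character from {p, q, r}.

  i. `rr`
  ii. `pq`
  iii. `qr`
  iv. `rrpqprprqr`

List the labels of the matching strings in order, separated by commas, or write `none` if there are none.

i → no match
ii → no match
iii → no match
iv → no match

none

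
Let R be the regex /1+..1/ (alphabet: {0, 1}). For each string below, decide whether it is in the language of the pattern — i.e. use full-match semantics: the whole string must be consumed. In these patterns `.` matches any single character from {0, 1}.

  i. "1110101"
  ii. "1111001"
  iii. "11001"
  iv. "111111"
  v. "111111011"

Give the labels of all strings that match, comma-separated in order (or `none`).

i → no match
ii → match
iii → match
iv → match
v → match

ii, iii, iv, v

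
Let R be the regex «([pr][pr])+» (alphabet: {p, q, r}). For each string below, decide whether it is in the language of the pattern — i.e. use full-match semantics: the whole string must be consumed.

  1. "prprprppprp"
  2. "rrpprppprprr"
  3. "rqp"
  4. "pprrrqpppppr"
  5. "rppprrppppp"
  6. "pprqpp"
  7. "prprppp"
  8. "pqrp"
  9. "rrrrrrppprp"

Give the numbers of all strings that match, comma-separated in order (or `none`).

1 → no match
2 → match
3 → no match
4 → no match
5 → no match
6 → no match
7 → no match
8 → no match
9 → no match

2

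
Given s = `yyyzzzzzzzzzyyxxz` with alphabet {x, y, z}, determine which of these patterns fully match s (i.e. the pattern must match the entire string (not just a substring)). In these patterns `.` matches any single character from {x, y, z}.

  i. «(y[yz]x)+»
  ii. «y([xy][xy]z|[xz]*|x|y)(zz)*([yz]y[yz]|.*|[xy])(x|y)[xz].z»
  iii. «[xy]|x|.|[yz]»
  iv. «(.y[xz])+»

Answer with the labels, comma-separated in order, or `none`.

ii

i → no match — must end with `x`
ii → match
iii → no match
iv → no match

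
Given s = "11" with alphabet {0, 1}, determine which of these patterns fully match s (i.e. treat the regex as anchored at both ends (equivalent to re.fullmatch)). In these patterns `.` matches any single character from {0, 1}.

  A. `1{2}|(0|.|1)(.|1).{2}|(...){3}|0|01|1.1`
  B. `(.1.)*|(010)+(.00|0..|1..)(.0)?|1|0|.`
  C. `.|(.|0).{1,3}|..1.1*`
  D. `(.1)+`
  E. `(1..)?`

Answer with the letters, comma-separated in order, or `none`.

A, C, D

A → match
B → no match
C → match
D → match
E → no match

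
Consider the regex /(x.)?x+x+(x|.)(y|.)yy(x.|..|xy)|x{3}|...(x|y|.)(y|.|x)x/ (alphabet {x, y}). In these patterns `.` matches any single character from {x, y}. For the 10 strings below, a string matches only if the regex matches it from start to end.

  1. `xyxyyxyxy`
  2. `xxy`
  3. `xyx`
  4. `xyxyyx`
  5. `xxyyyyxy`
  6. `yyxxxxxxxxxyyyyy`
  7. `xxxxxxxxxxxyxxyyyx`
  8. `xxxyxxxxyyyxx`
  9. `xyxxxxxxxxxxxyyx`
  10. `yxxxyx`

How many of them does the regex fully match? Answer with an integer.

1. `xyxyyxyxy` → no match
2. `xxy` → no match
3. `xyx` → no match
4. `xyxyyx` → match
5. `xxyyyyxy` → match
6 → no match
7 → no match
8 → no match
9 → no match
10. `yxxxyx` → match
Total matched: 3

3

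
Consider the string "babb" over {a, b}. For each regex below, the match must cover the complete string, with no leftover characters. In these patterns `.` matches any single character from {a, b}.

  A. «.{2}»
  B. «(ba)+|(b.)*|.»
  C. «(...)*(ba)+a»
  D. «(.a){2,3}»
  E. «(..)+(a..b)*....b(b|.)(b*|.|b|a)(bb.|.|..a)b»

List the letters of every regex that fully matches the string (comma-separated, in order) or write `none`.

A → no match
B → match
C → no match — must end with "baa"
D → no match — must end with "a"
E → no match

B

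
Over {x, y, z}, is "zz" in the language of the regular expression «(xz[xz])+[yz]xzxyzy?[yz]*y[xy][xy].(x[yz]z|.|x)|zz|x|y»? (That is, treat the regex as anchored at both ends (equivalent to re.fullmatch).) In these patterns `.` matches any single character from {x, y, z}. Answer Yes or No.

Yes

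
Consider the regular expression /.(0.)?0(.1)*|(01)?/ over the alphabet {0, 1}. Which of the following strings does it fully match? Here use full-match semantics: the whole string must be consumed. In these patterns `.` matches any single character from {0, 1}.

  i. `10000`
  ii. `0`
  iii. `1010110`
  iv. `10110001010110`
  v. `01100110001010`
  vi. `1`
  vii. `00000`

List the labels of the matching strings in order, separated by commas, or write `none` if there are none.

none

i → no match
ii → no match
iii → no match
iv → no match
v → no match
vi → no match
vii → no match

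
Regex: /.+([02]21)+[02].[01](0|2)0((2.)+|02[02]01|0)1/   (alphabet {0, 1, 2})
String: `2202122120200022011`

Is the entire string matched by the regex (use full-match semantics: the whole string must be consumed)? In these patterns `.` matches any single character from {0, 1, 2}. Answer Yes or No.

No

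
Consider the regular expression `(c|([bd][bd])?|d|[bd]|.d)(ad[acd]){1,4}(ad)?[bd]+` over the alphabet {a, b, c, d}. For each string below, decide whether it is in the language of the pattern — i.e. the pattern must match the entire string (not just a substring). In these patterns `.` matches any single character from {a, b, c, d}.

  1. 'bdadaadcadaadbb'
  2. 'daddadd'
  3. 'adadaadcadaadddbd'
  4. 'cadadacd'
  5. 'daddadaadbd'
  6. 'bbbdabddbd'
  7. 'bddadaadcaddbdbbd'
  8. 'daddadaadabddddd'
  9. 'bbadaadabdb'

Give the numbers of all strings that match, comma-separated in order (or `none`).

1, 2, 3, 5, 8, 9

1 → match
2 → match
3 → match
4 → no match
5 → match
6 → no match
7 → no match
8 → match
9 → match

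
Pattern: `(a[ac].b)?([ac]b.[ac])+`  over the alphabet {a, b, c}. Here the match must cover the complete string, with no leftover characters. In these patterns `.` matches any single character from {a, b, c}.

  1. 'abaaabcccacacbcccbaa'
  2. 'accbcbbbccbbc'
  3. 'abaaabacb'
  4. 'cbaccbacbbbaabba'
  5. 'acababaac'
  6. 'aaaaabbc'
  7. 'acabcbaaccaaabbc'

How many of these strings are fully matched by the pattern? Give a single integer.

1 → no match
2 → no match
3 → no match
4 → no match
5 → no match
6 → no match
7 → no match
Total matched: 0

0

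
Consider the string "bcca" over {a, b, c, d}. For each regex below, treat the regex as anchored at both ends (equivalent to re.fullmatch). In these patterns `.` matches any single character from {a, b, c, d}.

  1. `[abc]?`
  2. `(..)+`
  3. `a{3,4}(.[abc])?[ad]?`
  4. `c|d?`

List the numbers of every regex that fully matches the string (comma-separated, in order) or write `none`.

2

1 → no match
2 → match
3 → no match — must start with "a"
4 → no match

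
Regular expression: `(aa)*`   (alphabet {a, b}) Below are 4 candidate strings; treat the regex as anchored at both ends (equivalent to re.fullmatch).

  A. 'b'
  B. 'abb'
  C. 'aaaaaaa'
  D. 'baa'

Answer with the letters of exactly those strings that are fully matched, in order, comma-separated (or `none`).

none

A → no match
B → no match
C → no match
D → no match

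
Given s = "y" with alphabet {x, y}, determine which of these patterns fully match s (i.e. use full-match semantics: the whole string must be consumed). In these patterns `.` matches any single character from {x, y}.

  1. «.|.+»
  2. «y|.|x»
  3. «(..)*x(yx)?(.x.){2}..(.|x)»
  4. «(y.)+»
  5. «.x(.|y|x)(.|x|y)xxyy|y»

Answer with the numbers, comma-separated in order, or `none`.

1 → match
2 → match
3 → no match
4 → no match
5 → match

1, 2, 5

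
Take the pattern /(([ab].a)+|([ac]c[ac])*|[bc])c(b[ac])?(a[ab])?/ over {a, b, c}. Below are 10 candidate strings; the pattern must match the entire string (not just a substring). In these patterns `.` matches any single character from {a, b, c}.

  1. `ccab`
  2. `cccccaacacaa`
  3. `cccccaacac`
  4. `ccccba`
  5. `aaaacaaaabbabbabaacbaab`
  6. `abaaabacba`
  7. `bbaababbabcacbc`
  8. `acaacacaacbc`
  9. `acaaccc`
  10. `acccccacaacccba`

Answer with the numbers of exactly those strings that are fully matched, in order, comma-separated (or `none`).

1, 2, 3, 4, 5, 7, 9, 10

1 → match
2 → match
3 → match
4 → match
5 → match
6 → no match
7 → match
8 → no match
9 → match
10 → match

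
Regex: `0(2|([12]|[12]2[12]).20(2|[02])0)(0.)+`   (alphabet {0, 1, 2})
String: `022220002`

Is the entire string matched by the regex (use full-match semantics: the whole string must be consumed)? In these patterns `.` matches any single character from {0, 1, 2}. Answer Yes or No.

No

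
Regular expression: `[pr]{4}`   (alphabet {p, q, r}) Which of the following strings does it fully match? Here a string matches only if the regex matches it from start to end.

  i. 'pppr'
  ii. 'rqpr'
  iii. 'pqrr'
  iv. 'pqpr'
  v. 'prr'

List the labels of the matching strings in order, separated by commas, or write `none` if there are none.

i

i → match
ii → no match
iii → no match
iv → no match
v → no match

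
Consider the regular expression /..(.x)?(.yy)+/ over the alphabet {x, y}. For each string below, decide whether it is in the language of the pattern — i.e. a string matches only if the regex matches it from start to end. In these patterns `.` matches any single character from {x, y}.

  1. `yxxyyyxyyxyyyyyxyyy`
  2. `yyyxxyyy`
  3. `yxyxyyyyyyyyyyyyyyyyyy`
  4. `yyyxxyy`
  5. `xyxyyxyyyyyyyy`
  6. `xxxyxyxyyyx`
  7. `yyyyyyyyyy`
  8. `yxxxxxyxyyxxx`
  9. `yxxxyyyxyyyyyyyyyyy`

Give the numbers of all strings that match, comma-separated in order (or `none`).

1 → no match
2 → no match
3 → match
4 → match
5 → match
6 → no match — must end with `yy`
7 → no match
8 → no match — must end with `yy`
9 → match

3, 4, 5, 9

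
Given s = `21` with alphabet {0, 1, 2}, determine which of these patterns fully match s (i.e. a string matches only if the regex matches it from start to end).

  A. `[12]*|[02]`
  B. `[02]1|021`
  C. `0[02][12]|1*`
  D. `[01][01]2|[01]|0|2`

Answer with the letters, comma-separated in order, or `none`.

A, B

A → match
B → match
C → no match
D → no match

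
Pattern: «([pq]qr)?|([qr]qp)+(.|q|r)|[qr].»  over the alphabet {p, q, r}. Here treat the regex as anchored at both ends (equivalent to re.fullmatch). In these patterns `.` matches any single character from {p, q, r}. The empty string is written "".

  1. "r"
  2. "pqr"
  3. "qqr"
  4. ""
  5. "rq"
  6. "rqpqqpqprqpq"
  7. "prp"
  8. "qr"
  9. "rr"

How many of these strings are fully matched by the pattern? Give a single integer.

1. "r" → no match
2. "pqr" → match
3. "qqr" → match
4. "" → match
5. "rq" → match
6. "rqpqqpqprqpq" → no match
7. "prp" → no match
8. "qr" → match
9. "rr" → match
Total matched: 6

6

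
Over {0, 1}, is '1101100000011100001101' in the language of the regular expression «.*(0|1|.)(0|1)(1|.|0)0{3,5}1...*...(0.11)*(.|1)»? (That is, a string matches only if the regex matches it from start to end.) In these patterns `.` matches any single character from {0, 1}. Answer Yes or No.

Yes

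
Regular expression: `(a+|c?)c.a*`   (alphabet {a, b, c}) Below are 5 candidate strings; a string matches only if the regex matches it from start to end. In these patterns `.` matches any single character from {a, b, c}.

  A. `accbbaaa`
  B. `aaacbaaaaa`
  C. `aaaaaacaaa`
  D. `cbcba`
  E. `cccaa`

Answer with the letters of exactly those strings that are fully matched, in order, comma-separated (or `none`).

A → no match
B → match
C → match
D → no match
E → match

B, C, E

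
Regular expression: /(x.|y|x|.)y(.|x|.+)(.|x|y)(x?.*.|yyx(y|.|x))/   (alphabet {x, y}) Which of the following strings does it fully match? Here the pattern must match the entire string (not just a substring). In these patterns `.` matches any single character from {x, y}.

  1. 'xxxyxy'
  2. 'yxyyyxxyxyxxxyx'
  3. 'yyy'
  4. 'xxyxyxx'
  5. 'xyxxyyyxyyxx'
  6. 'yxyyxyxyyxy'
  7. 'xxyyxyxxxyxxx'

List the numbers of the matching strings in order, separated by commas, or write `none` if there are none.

4, 5, 7

1 → no match
2 → no match
3 → no match
4 → match
5 → match
6 → no match
7 → match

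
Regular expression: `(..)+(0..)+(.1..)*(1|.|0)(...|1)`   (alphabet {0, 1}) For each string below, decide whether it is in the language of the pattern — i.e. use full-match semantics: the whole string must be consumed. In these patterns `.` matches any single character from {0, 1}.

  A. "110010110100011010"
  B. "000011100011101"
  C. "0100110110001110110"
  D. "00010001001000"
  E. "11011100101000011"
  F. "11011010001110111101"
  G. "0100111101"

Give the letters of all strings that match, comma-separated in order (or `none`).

A, B, E

A → match
B → match
C → no match
D → no match
E → match
F → no match
G. "0100111101" → no match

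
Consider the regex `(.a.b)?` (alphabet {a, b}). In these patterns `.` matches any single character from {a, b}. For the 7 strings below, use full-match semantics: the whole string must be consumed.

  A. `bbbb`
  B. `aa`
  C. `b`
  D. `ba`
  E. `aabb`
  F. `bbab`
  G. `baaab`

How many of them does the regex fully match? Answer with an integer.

1

A. `bbbb` → no match
B. `aa` → no match
C. `b` → no match
D. `ba` → no match
E. `aabb` → match
F. `bbab` → no match
G. `baaab` → no match
Total matched: 1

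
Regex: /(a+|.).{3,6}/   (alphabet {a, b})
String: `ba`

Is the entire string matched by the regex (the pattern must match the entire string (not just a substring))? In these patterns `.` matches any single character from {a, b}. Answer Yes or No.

No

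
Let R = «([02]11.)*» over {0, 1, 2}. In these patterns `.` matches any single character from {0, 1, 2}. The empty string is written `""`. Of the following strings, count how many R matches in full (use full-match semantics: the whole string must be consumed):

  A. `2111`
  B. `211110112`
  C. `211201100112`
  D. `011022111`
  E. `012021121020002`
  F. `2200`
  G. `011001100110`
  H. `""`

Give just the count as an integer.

4

A → match
B → no match
C → match
D → no match
E → no match
F → no match
G → match
H → match
Total matched: 4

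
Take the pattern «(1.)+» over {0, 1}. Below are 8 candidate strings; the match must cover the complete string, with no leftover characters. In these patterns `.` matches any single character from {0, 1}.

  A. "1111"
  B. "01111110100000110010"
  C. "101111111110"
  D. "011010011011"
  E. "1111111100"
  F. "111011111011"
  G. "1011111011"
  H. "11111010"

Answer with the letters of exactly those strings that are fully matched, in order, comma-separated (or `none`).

A → match
B → no match — must start with "1"
C → match
D → no match — must start with "1"
E → no match
F → match
G → match
H → match

A, C, F, G, H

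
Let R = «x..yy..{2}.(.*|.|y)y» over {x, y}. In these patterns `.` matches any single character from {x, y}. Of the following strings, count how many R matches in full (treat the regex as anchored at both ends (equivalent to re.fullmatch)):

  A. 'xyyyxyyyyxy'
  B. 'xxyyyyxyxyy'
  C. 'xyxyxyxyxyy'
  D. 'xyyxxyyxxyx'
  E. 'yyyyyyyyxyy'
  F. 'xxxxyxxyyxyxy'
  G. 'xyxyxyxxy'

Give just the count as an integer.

A → no match
B → match
C → no match
D → no match — must end with 'y'
E → no match — must start with 'x'
F → no match
G → no match
Total matched: 1

1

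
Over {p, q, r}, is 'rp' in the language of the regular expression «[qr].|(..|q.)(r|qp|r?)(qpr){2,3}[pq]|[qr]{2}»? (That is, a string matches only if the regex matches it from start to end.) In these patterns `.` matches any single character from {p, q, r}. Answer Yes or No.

Yes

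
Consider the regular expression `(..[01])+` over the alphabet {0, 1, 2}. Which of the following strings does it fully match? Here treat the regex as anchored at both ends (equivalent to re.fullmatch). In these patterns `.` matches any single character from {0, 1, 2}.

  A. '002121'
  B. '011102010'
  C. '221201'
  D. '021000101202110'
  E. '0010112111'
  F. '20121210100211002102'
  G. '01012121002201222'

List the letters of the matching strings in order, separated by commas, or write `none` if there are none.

C

A → no match
B → no match
C → match
D → no match
E → no match
F → no match
G → no match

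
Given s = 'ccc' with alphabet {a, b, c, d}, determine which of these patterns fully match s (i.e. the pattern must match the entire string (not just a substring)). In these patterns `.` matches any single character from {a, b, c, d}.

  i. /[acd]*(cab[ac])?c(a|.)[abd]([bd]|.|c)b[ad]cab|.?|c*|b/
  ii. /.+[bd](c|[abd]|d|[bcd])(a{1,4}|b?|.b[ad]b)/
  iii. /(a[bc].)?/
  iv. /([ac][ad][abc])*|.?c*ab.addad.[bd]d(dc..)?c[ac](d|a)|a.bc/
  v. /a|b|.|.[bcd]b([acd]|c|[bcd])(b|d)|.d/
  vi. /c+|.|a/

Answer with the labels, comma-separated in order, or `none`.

i → match
ii → no match
iii → no match
iv → no match
v → no match
vi → match

i, vi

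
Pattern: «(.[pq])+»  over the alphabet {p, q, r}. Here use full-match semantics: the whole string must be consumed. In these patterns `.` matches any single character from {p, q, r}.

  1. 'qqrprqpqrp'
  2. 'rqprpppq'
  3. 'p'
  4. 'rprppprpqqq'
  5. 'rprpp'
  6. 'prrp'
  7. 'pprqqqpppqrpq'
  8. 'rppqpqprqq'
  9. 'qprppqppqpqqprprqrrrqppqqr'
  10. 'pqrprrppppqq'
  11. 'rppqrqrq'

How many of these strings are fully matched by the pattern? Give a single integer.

2

1 → match
2 → no match
3 → no match
4 → no match
5 → no match
6 → no match
7 → no match
8 → no match
9 → no match
10 → no match
11 → match
Total matched: 2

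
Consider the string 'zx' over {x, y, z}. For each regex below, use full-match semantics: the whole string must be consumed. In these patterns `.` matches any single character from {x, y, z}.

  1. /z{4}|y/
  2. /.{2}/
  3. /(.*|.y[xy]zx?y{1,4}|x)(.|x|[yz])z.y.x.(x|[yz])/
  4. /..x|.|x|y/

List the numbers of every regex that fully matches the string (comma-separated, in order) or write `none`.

1 → no match
2 → match
3 → no match
4 → no match

2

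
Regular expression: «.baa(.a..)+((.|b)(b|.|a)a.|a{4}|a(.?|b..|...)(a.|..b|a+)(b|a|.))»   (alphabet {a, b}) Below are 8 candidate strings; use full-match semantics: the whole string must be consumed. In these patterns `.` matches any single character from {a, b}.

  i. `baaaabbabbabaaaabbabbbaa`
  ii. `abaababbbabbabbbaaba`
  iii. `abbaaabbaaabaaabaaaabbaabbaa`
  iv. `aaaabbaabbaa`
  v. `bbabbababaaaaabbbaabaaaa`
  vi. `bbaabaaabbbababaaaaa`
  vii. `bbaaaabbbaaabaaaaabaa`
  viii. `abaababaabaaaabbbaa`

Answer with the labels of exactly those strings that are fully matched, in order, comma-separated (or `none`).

ii

i → no match
ii → match
iii → no match
iv → no match
v → no match
vi → no match
vii → no match
viii → no match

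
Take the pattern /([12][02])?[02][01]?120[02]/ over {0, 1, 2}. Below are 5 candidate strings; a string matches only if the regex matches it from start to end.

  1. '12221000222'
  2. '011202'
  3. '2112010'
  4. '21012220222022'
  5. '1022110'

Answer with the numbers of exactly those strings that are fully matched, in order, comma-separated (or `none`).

2

1 → no match
2 → match
3 → no match
4 → no match
5 → no match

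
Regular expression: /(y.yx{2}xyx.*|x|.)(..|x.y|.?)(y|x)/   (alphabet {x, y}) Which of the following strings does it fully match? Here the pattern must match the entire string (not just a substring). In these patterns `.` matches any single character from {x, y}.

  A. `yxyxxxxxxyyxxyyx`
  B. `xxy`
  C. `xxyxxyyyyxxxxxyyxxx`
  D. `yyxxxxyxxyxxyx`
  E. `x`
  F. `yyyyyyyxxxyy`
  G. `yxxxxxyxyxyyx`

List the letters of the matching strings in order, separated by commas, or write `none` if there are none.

A → no match
B → match
C → no match
D → no match
E → no match
F → no match
G → no match

B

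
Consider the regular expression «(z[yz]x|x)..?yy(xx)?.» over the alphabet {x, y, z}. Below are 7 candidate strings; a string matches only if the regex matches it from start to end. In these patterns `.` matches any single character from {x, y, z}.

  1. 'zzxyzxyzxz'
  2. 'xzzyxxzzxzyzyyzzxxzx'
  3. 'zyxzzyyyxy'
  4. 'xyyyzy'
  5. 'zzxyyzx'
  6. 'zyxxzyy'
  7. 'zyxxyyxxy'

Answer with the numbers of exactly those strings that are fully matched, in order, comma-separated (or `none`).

1. 'zzxyzxyzxz' → no match
2 → no match
3. 'zyxzzyyyxy' → no match
4. 'xyyyzy' → no match
5. 'zzxyyzx' → no match
6. 'zyxxzyy' → no match
7. 'zyxxyyxxy' → match

7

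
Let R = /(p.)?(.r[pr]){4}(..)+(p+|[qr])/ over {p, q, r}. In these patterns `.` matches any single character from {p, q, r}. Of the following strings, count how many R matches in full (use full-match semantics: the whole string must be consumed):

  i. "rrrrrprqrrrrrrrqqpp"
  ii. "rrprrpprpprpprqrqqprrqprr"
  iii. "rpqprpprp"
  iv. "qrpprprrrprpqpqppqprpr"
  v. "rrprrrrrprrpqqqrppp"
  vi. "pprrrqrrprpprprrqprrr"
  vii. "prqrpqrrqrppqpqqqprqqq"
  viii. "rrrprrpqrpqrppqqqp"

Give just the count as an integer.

3

i → no match
ii → match
iii → no match
iv → no match
v → match
vi → match
vii → no match
viii → no match
Total matched: 3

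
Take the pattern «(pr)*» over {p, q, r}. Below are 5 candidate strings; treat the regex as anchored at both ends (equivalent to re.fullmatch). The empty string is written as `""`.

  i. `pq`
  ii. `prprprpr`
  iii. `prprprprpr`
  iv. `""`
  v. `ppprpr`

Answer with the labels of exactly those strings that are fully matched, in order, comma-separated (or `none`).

ii, iii, iv

i → no match
ii → match
iii → match
iv → match
v → no match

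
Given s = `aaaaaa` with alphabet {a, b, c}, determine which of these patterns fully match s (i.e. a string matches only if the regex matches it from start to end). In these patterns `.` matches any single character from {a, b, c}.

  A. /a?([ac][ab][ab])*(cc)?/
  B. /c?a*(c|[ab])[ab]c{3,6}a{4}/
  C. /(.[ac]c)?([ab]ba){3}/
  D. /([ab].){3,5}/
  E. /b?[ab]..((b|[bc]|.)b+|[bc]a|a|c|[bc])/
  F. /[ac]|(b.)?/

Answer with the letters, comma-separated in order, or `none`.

A → match
B → no match
C → no match — must end with `ba`
D → match
E → no match
F → no match

A, D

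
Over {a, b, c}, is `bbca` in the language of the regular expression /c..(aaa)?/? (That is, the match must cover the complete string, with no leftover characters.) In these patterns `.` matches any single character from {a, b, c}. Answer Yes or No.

Every match must start with `c`, but `bbca` does not.

No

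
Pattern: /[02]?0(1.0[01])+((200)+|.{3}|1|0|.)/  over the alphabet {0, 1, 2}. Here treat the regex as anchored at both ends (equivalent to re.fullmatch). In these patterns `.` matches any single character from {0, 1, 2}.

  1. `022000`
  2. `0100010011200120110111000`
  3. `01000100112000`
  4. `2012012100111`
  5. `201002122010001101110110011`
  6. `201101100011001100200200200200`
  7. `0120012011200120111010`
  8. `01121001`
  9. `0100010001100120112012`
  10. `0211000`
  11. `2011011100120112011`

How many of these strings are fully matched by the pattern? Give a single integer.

1. `022000` → no match
2 → no match
3 → match
4 → no match
5 → no match
6 → match
7 → match
8. `01121001` → no match
9 → match
10. `0211000` → no match
11 → match
Total matched: 5

5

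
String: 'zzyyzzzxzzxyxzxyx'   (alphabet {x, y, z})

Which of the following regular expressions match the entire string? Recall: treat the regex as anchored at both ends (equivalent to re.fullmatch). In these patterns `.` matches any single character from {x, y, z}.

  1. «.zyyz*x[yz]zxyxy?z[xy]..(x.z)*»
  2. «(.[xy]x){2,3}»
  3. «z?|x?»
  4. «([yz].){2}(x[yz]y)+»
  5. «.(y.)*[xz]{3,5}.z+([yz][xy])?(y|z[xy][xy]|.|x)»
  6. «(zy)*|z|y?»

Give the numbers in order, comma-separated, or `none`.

1 → match
2 → no match
3 → no match
4 → no match — must end with 'y'
5 → no match
6 → no match

1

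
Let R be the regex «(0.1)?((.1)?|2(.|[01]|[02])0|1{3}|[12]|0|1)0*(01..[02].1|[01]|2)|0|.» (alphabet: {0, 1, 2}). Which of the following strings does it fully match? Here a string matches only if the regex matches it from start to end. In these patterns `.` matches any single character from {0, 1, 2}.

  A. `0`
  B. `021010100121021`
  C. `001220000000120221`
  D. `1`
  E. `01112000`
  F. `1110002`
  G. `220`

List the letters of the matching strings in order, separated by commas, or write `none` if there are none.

A → match
B → no match
C → match
D → match
E → no match
F → match
G → no match

A, C, D, F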